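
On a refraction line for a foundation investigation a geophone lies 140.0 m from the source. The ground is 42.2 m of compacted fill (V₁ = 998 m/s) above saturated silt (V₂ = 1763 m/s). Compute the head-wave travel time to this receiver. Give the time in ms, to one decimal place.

149.1 ms

t = x/V₂ + 2h·√(V₂²−V₁²)/(V₁V₂).
√(V₂²−V₁²) = √(1763²−998²) = 1453.3 m/s; delay term = 2·42.2·1453.3/(998·1763) = 0.06971 s.
t = 140.0/1763 + 0.06971 = 0.14912 s.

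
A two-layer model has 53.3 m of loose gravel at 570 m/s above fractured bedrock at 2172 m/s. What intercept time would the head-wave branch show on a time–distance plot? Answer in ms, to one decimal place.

tᵢ = 2h·√(V₂²−V₁²)/(V₁V₂).
√(V₂²−V₁²) = √(2172²−570²) = 2095.9 m/s.
tᵢ = 2·53.3·2095.9/(570·2172) = 0.18046 s.

180.5 ms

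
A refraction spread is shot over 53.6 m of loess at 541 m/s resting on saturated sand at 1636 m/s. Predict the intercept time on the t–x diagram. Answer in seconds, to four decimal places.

0.1870 s

tᵢ = 2h·√(V₂²−V₁²)/(V₁V₂).
√(V₂²−V₁²) = √(1636²−541²) = 1544.0 m/s.
tᵢ = 2·53.6·1544.0/(541·1636) = 0.18700 s.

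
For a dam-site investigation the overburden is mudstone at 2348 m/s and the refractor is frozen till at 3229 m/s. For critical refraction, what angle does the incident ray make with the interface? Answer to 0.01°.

At critical incidence the refracted ray runs along the interface (θ₂ = 90°), so sin θ_c = V₁/V₂.
θ_c = arcsin(2348/3229) = arcsin 0.7272 = 46.65°.
Measured from the interface: 90° − 46.65° = 43.35°.

43.35°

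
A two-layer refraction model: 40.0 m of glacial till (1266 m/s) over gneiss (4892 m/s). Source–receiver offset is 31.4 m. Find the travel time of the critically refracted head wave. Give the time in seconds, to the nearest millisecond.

0.067 s

θ_c = arcsin(V₁/V₂) = arcsin(1266/4892) = 15.00°, cos θ_c = 0.9659.
Intercept time tᵢ = 2h cos θ_c / V₁ = 2·40.0·0.9659/1266 = 0.06104 s.
t = x/V₂ + tᵢ = 31.4/4892 + 0.06104 = 0.06746 s.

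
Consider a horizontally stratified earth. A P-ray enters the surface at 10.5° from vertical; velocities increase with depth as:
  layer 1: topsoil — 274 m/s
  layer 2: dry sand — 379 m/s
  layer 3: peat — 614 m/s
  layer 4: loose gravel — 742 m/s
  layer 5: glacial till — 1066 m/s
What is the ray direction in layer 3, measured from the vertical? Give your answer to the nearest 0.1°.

Snell's law across each interface conserves sin θ / V, so sin θ_3 = V_3·sin θ₁/V₁.
sin θ_3 = 614 × sin 10.5° / 274 = 0.4084.
θ_3 = 24.10° from the vertical.

24.1°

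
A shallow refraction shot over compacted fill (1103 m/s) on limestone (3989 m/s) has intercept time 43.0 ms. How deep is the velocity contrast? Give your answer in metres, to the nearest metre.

θ_c = arcsin(1103/3989) = 16.05°; cos θ_c = 0.9610.
tᵢ = 2h cos θ_c/V₁ ⇒ h = tᵢ·V₁/(2 cos θ_c) = 0.043·1103/(2·0.9610) = 24.68 m.

25 m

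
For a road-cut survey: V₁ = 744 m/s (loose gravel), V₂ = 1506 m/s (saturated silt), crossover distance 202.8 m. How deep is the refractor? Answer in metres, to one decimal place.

h = (x_cross/2)·√((V₂−V₁)/(V₂+V₁)).
(V₂−V₁)/(V₂+V₁) = (1506−744)/(1506+744) = 0.3387; √ = 0.5820.
h = (202.8/2)·0.5820 = 59.01 m.

59.0 m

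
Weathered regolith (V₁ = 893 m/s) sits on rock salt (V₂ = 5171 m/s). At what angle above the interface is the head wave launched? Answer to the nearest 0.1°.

Critical incidence: sin θ_c = V₁/V₂ = 893/5171 = 0.1727.
θ_c = arcsin 0.1727 = 9.94°.
Measured from the interface: 90° − 9.94° = 80.06°.

80.1°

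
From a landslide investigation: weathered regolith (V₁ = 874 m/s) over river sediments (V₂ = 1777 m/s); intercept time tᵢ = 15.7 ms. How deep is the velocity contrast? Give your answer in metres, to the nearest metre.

h = tᵢ·V₁·V₂ / (2·√(V₂²−V₁²)).
√(V₂²−V₁²) = √(1777² − 874²) = 1547.2 m/s.
h = 0.0157 s × 874 × 1777 / (2 × 1547.2) = 7.88 m.

8 m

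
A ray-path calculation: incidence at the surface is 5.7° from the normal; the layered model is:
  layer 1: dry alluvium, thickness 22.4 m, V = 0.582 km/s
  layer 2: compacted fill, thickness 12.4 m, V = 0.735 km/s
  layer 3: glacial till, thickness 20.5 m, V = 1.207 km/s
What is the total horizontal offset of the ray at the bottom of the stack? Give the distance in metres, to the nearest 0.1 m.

p = sin θ₁/V₁ = sin 5.7°/0.582 = 1.7065e-01 s/km is conserved through the stack.
Layer 1: θ = 5.70°; offset = 22.4·tan 5.70° = 2.236 m.
Layer 2: sin θ = p·0.735 = 0.1254 → θ = 7.21°; offset = 12.4·tan 7.21° = 1.568 m.
Layer 3: sin θ = p·1.207 = 0.2060 → θ = 11.89°; offset = 20.5·tan 11.89° = 4.315 m.
Summing the layer offsets gives 8.119 m.

8.1 m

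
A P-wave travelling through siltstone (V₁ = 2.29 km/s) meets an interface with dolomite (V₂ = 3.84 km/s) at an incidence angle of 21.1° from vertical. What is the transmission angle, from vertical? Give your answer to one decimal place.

sin θ₁/V₁ = sin θ₂/V₂ ⇒ sin θ₂ = 3.84·sin 21.1°/2.29 = 3.84·0.3600/2.29 = 0.6037.
θ₂ = sin⁻¹(0.6037) = 37.13° (from vertical).

37.1°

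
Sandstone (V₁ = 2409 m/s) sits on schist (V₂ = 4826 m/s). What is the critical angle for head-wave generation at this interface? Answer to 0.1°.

29.9°

At critical incidence the refracted ray runs along the interface (θ₂ = 90°), so sin θ_c = V₁/V₂.
θ_c = arcsin(2409/4826) = arcsin 0.4992 = 29.95°.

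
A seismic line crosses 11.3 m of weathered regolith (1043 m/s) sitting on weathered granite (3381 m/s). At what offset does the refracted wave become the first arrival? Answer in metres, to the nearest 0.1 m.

x_cross = 2h·√((V₂+V₁)/(V₂−V₁)).
(V₂+V₁)/(V₂−V₁) = (3381+1043)/(3381−1043) = 1.8922; √ = 1.3756.
x_cross = 2·11.3·1.3756 = 31.09 m.

31.1 m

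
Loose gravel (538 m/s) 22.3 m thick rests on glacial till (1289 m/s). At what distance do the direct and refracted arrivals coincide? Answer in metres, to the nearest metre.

θ_c = arcsin(538/1289) = 24.67°, so cos θ_c = 0.9087 and tᵢ = 2h cos θ_c/V₁ = 0.0753 s.
At crossover x/V₁ = x/V₂ + tᵢ ⇒ x = tᵢ/(1/V₁ − 1/V₂) = 0.07533/(1.8587e-03 − 7.7580e-04) = 69.56 m.

70 m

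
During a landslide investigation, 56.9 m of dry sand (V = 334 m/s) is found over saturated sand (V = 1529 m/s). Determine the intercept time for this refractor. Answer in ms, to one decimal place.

θ_c = arcsin(V₁/V₂) = arcsin(334/1529) = 12.62°; cos θ_c = 0.9758.
tᵢ = 2h·cos θ_c / V₁ = 2·56.9·0.9758 / 334 = 0.33249 s.

332.5 ms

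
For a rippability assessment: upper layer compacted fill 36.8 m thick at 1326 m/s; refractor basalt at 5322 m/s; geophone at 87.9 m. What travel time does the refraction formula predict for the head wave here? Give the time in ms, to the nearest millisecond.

θ_c = arcsin(V₁/V₂) = arcsin(1326/5322) = 14.43°, cos θ_c = 0.9685.
Intercept time tᵢ = 2h cos θ_c / V₁ = 2·36.8·0.9685/1326 = 0.05375 s.
t = x/V₂ + tᵢ = 87.9/5322 + 0.05375 = 0.07027 s.

70 ms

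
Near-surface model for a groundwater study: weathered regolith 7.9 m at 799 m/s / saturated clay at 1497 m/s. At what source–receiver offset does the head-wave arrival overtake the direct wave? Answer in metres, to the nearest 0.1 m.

28.7 m

x_cross = 2h·√((V₂+V₁)/(V₂−V₁)).
(V₂+V₁)/(V₂−V₁) = (1497+799)/(1497−799) = 3.2894; √ = 1.8137.
x_cross = 2·7.9·1.8137 = 28.66 m.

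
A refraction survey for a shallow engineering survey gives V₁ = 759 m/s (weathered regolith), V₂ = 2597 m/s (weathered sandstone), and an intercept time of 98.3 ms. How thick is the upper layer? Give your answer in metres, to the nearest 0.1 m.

h = tᵢ·V₁·V₂ / (2·√(V₂²−V₁²)).
√(V₂²−V₁²) = √(2597² − 759²) = 2483.6 m/s.
h = 0.0983 s × 759 × 2597 / (2 × 2483.6) = 39.01 m.

39.0 m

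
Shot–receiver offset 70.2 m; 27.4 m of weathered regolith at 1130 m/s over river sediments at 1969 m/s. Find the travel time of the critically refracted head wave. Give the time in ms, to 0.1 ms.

75.4 ms

θ_c = arcsin(V₁/V₂) = arcsin(1130/1969) = 35.02°, cos θ_c = 0.8189.
Intercept time tᵢ = 2h cos θ_c / V₁ = 2·27.4·0.8189/1130 = 0.03971 s.
t = x/V₂ + tᵢ = 70.2/1969 + 0.03971 = 0.07537 s.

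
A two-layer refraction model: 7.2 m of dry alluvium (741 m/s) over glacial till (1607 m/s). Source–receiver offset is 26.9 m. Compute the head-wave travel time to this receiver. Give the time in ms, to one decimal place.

θ_c = arcsin(V₁/V₂) = arcsin(741/1607) = 27.46°, cos θ_c = 0.8873.
Intercept time tᵢ = 2h cos θ_c / V₁ = 2·7.2·0.8873/741 = 0.01724 s.
t = x/V₂ + tᵢ = 26.9/1607 + 0.01724 = 0.03398 s.

34.0 ms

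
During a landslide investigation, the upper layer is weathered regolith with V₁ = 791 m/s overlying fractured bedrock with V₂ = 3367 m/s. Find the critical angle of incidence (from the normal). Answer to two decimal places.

Critical incidence: sin θ_c = V₁/V₂ = 791/3367 = 0.2349.
θ_c = arcsin 0.2349 = 13.59°.

13.59°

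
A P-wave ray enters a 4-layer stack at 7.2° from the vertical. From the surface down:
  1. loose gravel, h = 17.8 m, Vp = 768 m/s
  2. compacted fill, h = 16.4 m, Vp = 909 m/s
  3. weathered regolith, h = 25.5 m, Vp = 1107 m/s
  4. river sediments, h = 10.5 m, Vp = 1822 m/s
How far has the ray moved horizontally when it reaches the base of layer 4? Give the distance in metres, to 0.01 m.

12.66 m

p = sin θ₁/V₁ = sin 7.2°/768 = 1.6319e-04 s/m is conserved through the stack.
Layer 1: θ = 7.20°; offset = 17.8·tan 7.20° = 2.2487 m.
Layer 2: sin θ = p·909 = 0.1483 → θ = 8.53°; offset = 16.4·tan 8.53° = 2.4601 m.
Layer 3: sin θ = p·1107 = 0.1807 → θ = 10.41°; offset = 25.5·tan 10.41° = 4.6838 m.
Layer 4: sin θ = p·1822 = 0.2973 → θ = 17.30°; offset = 10.5·tan 17.30° = 3.2700 m.
Summing the layer offsets gives 12.6625 m.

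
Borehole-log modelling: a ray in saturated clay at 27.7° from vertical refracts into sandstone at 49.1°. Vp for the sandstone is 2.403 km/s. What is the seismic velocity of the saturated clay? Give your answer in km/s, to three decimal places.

Snell's law: sin 27.7°/V₁ = sin 49.1°/V₂.
V₁ = V₂·sin 27.7°/sin 49.1° = 2.403 × 0.6150 = 1.478 km/s.

1.478 km/s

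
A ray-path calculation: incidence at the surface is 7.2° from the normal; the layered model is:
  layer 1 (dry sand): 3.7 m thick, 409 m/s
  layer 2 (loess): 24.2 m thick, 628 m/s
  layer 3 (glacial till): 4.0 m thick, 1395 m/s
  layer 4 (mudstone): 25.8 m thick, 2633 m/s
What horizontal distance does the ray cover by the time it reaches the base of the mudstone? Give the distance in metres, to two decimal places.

Ray parameter p = sin 7.2° / 409 m/s = 3.0644e-04 s/m.
Layer 1: θ = 7.20°; offset = 3.7·tan 7.20° = 0.4674 m.
Layer 2: sin θ = p·628 = 0.1924 → θ = 11.10°; offset = 24.2·tan 11.10° = 4.7458 m.
Layer 3: sin θ = p·1395 = 0.4275 → θ = 25.31°; offset = 4.0·tan 25.31° = 1.8915 m.
Layer 4: sin θ = p·2633 = 0.8069 → θ = 53.79°; offset = 25.8·tan 53.79° = 35.2377 m.
Total horizontal offset = 42.3424 m.

42.34 m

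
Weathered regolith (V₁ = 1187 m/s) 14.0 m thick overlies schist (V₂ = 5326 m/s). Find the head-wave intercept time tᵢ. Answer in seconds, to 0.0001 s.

0.0230 s

θ_c = arcsin(V₁/V₂) = arcsin(1187/5326) = 12.88°; cos θ_c = 0.9748.
tᵢ = 2h·cos θ_c / V₁ = 2·14.0·0.9748 / 1187 = 0.02300 s.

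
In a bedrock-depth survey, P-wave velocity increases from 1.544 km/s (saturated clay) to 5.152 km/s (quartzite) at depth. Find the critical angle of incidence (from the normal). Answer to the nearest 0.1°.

At critical incidence the refracted ray runs along the interface (θ₂ = 90°), so sin θ_c = V₁/V₂.
θ_c = arcsin(1.544/5.152) = arcsin 0.2997 = 17.44°.

17.4°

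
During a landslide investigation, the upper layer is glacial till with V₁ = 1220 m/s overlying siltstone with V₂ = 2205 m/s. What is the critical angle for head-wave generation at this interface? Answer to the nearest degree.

At critical incidence the refracted ray runs along the interface (θ₂ = 90°), so sin θ_c = V₁/V₂.
θ_c = arcsin(1220/2205) = arcsin 0.5533 = 33.59°.

34°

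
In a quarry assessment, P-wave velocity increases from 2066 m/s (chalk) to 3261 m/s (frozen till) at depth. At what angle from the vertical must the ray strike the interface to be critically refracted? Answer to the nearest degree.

39°

At critical incidence the refracted ray runs along the interface (θ₂ = 90°), so sin θ_c = V₁/V₂.
θ_c = arcsin(2066/3261) = arcsin 0.6335 = 39.31°.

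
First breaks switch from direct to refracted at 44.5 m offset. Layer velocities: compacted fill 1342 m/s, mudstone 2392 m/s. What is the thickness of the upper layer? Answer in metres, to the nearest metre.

12 m

x_cross = 2h·√((V₂+V₁)/(V₂−V₁)) → h = x_cross / (2·√((V₂+V₁)/(V₂−V₁))).
√((V₂+V₁)/(V₂−V₁)) = √((2392+1342)/(2392−1342)) = 1.8858.
h = 44.5 / (2·1.8858) = 11.80 m.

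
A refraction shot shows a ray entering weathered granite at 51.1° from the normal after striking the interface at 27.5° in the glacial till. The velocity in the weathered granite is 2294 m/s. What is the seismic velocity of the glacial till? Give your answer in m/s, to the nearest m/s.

1361 m/s

Snell's law: sin 27.5°/V₁ = sin 51.1°/V₂.
V₁ = V₂·sin 27.5°/sin 51.1° = 2294 × 0.5933 = 1361.08 m/s.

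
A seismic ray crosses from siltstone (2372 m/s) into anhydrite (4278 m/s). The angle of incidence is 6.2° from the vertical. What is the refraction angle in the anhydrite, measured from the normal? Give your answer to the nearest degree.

11°

Snell's law: sin θ₂ = (V₂/V₁)·sin θ₁ = (4278/2372)·sin 6.2° = 0.1948.
θ₂ = sin⁻¹(0.1948) = 11.23° (from vertical).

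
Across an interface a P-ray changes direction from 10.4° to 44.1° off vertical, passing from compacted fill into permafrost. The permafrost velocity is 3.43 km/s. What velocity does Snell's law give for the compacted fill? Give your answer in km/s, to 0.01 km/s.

sin 10.4° = 0.1805; sin 44.1° = 0.6959.
V₁ = V₂·(sin θ₁/sin θ₂) = 3.43·(0.1805/0.6959) = 0.89 km/s.

0.89 km/s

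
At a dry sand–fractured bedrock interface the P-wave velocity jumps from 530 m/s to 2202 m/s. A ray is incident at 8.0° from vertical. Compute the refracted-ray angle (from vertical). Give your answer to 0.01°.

35.33°

sin θ₁/V₁ = sin θ₂/V₂ ⇒ sin θ₂ = 2202·sin 8.0°/530 = 2202·0.1392/530 = 0.5782.
θ₂ = arcsin 0.5782 = 35.33° from the normal.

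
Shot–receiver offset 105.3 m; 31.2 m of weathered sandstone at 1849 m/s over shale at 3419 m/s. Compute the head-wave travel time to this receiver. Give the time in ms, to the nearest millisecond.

θ_c = arcsin(V₁/V₂) = arcsin(1849/3419) = 32.74°, cos θ_c = 0.8412.
Intercept time tᵢ = 2h cos θ_c / V₁ = 2·31.2·0.8412/1849 = 0.02839 s.
t = x/V₂ + tᵢ = 105.3/3419 + 0.02839 = 0.05919 s.

59 ms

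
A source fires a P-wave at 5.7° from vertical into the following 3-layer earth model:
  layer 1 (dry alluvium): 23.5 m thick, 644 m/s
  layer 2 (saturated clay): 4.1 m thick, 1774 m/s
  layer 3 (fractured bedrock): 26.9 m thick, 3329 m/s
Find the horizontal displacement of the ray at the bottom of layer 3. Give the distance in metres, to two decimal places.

Apply Snell's law at each interface; in layer i the horizontal offset is hᵢ·tan θᵢ.
Layer 1: θ = 5.70°; offset = 23.5·tan 5.70° = 2.3456 m.
Layer 2: sin θ = 1774·sin 5.7°/644 = 0.2736, θ = 15.88°; offset = 4.1·tan 15.88° = 1.1662 m.
Layer 3: sin θ = 3329·sin 5.7°/644 = 0.5134, θ = 30.89°; offset = 26.9·tan 30.89° = 16.0937 m.
Summing the layer offsets gives 19.6055 m.

19.61 m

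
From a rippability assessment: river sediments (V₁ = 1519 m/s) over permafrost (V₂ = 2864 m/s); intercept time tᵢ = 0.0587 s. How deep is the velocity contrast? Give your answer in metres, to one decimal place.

h = tᵢ·V₁·V₂ / (2·√(V₂²−V₁²)).
√(V₂²−V₁²) = √(2864² − 1519²) = 2428.0 m/s.
h = 0.0587 s × 1519 × 2864 / (2 × 2428.0) = 52.59 m.

52.6 m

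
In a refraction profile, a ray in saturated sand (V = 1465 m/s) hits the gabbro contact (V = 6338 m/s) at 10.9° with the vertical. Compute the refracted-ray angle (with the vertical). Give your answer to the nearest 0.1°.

54.9°

sin θ₁/V₁ = sin θ₂/V₂ ⇒ sin θ₂ = 6338·sin 10.9°/1465 = 6338·0.1891/1465 = 0.8181.
θ₂ = arcsin 0.8181 = 54.89° from the normal.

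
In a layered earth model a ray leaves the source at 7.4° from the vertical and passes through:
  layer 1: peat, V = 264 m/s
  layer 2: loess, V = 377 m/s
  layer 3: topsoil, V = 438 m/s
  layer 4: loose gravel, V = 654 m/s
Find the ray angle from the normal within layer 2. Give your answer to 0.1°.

10.6°

Ray parameter p = sin 7.4° / 264 = 4.8786e-04 s/m.
sin θ_2 = p·V_2 = 4.8786e-04 × 377 = 0.1839.
θ_2 = 10.60° from the vertical.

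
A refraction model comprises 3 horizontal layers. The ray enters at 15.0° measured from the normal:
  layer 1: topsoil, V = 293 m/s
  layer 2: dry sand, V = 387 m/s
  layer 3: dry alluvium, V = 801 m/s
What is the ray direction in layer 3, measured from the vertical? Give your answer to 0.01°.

45.04°

Ray parameter p = sin 15.0° / 293 = 8.8334e-04 s/m.
sin θ_3 = p·V_3 = 8.8334e-04 × 801 = 0.7076.
θ_3 = 45.04° from the vertical.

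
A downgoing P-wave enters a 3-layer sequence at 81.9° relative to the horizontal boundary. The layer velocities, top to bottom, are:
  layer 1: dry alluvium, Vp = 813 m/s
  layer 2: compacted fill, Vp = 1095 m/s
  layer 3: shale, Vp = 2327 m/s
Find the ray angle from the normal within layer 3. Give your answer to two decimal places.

23.78°

From the normal: θ₁ = 90° − 81.9° = 8.1°.
Snell's law across each interface conserves sin θ / V, so sin θ_3 = V_3·sin θ₁/V₁.
sin θ_3 = 2327 × sin 8.1° / 813 = 0.4033.
θ_3 = 23.78° from the vertical.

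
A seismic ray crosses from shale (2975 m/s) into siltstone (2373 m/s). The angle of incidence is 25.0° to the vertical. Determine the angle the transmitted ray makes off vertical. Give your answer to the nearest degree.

20°

sin θ₁/V₁ = sin θ₂/V₂ ⇒ sin θ₂ = 2373·sin 25.0°/2975 = 2373·0.4226/2975 = 0.3371.
θ₂ = arcsin 0.3371 = 19.70° from the normal.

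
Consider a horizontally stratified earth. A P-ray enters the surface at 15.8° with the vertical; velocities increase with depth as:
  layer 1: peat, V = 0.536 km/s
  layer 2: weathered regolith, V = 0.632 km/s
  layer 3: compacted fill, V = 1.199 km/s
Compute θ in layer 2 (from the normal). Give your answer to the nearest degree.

Snell's law across each interface conserves sin θ / V, so sin θ_2 = V_2·sin θ₁/V₁.
sin θ_2 = 0.632 × sin 15.8° / 0.536 = 0.3210.
θ_2 = 18.73° from the vertical.

19°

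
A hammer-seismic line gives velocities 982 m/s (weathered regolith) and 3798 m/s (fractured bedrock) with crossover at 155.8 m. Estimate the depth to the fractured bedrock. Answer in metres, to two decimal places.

59.79 m

x_cross = 2h·√((V₂+V₁)/(V₂−V₁)) → h = x_cross / (2·√((V₂+V₁)/(V₂−V₁))).
√((V₂+V₁)/(V₂−V₁)) = √((3798+982)/(3798−982)) = 1.3029.
h = 155.8 / (2·1.3029) = 59.79 m.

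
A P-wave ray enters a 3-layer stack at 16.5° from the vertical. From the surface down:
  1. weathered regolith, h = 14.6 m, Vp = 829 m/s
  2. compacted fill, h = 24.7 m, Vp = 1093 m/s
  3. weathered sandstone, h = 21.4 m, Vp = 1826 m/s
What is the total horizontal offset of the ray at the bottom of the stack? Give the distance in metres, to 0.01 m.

p = sin θ₁/V₁ = sin 16.5°/829 = 3.4260e-04 s/m is conserved through the stack.
Layer 1: θ = 16.50°; offset = 14.6·tan 16.50° = 4.3247 m.
Layer 2: sin θ = p·1093 = 0.3745 → θ = 21.99°; offset = 24.7·tan 21.99° = 9.9750 m.
Layer 3: sin θ = p·1826 = 0.6256 → θ = 38.73°; offset = 21.4·tan 38.73° = 17.1602 m.
Σ offsets = 31.4598 m.

31.46 m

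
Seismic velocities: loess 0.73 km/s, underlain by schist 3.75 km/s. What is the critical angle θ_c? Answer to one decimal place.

11.2°

Critical incidence: sin θ_c = V₁/V₂ = 0.73/3.75 = 0.1947.
θ_c = arcsin 0.1947 = 11.23°.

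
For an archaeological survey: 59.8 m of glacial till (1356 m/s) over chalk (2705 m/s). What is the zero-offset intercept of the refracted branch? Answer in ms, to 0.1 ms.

76.3 ms

θ_c = arcsin(V₁/V₂) = arcsin(1356/2705) = 30.09°; cos θ_c = 0.8653.
tᵢ = 2h·cos θ_c / V₁ = 2·59.8·0.8653 / 1356 = 0.07632 s.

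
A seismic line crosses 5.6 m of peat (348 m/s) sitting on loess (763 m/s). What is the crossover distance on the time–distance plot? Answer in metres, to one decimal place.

θ_c = arcsin(348/763) = 27.14°, so cos θ_c = 0.8899 and tᵢ = 2h cos θ_c/V₁ = 0.0286 s.
At crossover x/V₁ = x/V₂ + tᵢ ⇒ x = tᵢ/(1/V₁ − 1/V₂) = 0.02864/(2.8736e-03 − 1.3106e-03) = 18.33 m.

18.3 m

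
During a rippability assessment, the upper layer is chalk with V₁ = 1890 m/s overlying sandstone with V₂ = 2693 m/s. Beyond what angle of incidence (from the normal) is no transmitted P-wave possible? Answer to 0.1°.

At critical incidence the refracted ray runs along the interface (θ₂ = 90°), so sin θ_c = V₁/V₂.
θ_c = arcsin(1890/2693) = arcsin 0.7018 = 44.57°.

44.6°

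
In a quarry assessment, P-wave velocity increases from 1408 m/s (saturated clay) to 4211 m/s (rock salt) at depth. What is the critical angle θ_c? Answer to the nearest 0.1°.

19.5°

Critical incidence: sin θ_c = V₁/V₂ = 1408/4211 = 0.3344.
θ_c = arcsin 0.3344 = 19.53°.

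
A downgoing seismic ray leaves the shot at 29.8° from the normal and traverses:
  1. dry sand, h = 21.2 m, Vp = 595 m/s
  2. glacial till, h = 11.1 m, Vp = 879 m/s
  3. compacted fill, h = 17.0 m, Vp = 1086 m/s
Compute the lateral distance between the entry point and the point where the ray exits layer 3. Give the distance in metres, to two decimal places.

60.78 m

Apply Snell's law at each interface; in layer i the horizontal offset is hᵢ·tan θᵢ.
Layer 1: θ = 29.80°; offset = 21.2·tan 29.80° = 12.1414 m.
Layer 2: sin θ = 879·sin 29.8°/595 = 0.7342, θ = 47.24°; offset = 11.1·tan 47.24° = 12.0030 m.
Layer 3: sin θ = 1086·sin 29.8°/595 = 0.9071, θ = 65.11°; offset = 17.0·tan 65.11° = 36.6320 m.
Total horizontal offset = 60.7764 m.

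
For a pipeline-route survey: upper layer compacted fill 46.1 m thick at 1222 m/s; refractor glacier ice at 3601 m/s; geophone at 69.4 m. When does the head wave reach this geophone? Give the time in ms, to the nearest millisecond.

90 ms

θ_c = arcsin(V₁/V₂) = arcsin(1222/3601) = 19.84°, cos θ_c = 0.9407.
Intercept time tᵢ = 2h cos θ_c / V₁ = 2·46.1·0.9407/1222 = 0.07097 s.
t = x/V₂ + tᵢ = 69.4/3601 + 0.07097 = 0.09025 s.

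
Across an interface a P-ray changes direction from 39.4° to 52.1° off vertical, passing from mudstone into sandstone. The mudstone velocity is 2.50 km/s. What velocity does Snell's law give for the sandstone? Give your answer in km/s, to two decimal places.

sin 39.4° = 0.6347; sin 52.1° = 0.7891.
V₂ = V₁·(sin θ₂/sin θ₁) = 2.50·(0.7891/0.6347) = 3.11 km/s.

3.11 km/s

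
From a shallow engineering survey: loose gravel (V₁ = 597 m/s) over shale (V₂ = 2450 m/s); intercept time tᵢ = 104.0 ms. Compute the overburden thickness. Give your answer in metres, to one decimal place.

32.0 m

θ_c = arcsin(597/2450) = 14.10°; cos θ_c = 0.9699.
tᵢ = 2h cos θ_c/V₁ ⇒ h = tᵢ·V₁/(2 cos θ_c) = 0.104·597/(2·0.9699) = 32.01 m.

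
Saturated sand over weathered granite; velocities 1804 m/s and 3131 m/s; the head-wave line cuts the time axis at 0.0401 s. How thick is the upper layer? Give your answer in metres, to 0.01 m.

θ_c = arcsin(1804/3131) = 35.18°; cos θ_c = 0.8173.
tᵢ = 2h cos θ_c/V₁ ⇒ h = tᵢ·V₁/(2 cos θ_c) = 0.0401·1804/(2·0.8173) = 44.25 m.

44.25 m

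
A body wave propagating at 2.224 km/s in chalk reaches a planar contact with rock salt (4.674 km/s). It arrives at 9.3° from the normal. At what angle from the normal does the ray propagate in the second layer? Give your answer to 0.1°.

Snell's law: sin θ₂ = (V₂/V₁)·sin θ₁ = (4.674/2.224)·sin 9.3° = 0.3396.
θ₂ = arcsin 0.3396 = 19.85° from the normal.

19.9°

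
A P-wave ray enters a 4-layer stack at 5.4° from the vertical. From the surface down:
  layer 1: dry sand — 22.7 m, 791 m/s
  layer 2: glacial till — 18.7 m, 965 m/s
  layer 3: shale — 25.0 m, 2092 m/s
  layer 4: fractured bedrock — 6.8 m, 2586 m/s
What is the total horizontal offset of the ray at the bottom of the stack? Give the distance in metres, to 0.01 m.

Apply Snell's law at each interface; in layer i the horizontal offset is hᵢ·tan θᵢ.
Layer 1: θ = 5.40°; offset = 22.7·tan 5.40° = 2.1458 m.
Layer 2: sin θ = 965·sin 5.4°/791 = 0.1148, θ = 6.59°; offset = 18.7·tan 6.59° = 2.1612 m.
Layer 3: sin θ = 2092·sin 5.4°/791 = 0.2489, θ = 14.41°; offset = 25.0·tan 14.41° = 6.4245 m.
Layer 4: sin θ = 2586·sin 5.4°/791 = 0.3077, θ = 17.92°; offset = 6.8·tan 17.92° = 2.1988 m.
Summing the layer offsets gives 12.9303 m.

12.93 m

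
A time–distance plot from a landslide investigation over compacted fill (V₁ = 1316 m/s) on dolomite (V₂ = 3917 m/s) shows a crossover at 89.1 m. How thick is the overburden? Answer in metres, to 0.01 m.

31.41 m

x_cross = 2h·√((V₂+V₁)/(V₂−V₁)) → h = x_cross / (2·√((V₂+V₁)/(V₂−V₁))).
√((V₂+V₁)/(V₂−V₁)) = √((3917+1316)/(3917−1316)) = 1.4184.
h = 89.1 / (2·1.4184) = 31.41 m.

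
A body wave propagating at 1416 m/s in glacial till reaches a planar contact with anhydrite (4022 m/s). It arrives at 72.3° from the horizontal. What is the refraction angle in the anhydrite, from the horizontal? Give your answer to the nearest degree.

30°

Angle from the normal: 90° − 72.3° = 17.7°.
sin θ₁/V₁ = sin θ₂/V₂ ⇒ sin θ₂ = 4022·sin 17.7°/1416 = 4022·0.3040/1416 = 0.8636.
θ₂ = arcsin 0.8636 = 59.72° from the normal.
From the interface: 90° − 59.72° = 30.28°.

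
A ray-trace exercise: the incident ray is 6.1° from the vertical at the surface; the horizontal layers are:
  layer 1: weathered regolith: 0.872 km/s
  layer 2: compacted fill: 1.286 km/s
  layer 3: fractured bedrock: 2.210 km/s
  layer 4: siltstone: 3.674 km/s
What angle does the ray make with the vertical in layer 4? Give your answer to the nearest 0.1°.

Ray parameter p = sin 6.1° / 0.872 = 1.2186e-01 s/km.
sin θ_4 = p·V_4 = 1.2186e-01 × 3.674 = 0.4477.
θ_4 = arcsin 0.4477 = 26.60°.

26.6°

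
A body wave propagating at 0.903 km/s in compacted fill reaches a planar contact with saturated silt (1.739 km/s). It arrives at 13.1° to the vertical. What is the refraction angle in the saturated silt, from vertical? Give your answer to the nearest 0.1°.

25.9°

sin θ₁/V₁ = sin θ₂/V₂ ⇒ sin θ₂ = 1.739·sin 13.1°/0.903 = 1.739·0.2267/0.903 = 0.4365.
θ₂ = arcsin 0.4365 = 25.88° from the normal.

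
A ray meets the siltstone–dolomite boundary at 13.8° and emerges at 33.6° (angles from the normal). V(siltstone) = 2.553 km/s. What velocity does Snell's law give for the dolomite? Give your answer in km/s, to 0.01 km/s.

5.92 km/s

Snell's law: sin 13.8°/V₁ = sin 33.6°/V₂.
V₂ = V₁·sin 33.6°/sin 13.8° = 2.553 × 2.3200 = 5.92 km/s.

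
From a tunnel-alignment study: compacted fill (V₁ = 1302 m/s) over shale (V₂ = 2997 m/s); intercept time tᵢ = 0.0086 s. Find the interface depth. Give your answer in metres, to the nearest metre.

θ_c = arcsin(1302/2997) = 25.75°; cos θ_c = 0.9007.
tᵢ = 2h cos θ_c/V₁ ⇒ h = tᵢ·V₁/(2 cos θ_c) = 0.0086·1302/(2·0.9007) = 6.22 m.

6 m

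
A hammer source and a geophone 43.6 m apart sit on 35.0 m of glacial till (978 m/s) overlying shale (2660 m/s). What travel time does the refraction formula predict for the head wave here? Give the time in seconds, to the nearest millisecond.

t = x/V₂ + 2h·√(V₂²−V₁²)/(V₁V₂).
√(V₂²−V₁²) = √(2660²−978²) = 2473.7 m/s; delay term = 2·35.0·2473.7/(978·2660) = 0.06656 s.
t = 43.6/2660 + 0.06656 = 0.08295 s.

0.083 s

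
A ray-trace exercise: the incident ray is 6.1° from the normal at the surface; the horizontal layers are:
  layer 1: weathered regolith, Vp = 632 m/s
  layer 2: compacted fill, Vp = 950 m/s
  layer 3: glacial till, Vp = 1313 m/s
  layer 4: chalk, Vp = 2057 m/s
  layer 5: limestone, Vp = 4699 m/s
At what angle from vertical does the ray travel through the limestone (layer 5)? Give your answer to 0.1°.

Ray parameter p = sin 6.1° / 632 = 1.6814e-04 s/m.
sin θ_5 = p·V_5 = 1.6814e-04 × 4699 = 0.7901.
θ_5 = arcsin 0.7901 = 52.19°.

52.2°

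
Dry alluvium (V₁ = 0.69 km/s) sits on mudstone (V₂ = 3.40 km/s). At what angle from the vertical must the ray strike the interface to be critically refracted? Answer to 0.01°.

At critical incidence the refracted ray runs along the interface (θ₂ = 90°), so sin θ_c = V₁/V₂.
θ_c = arcsin(0.69/3.40) = arcsin 0.2029 = 11.71°.

11.71°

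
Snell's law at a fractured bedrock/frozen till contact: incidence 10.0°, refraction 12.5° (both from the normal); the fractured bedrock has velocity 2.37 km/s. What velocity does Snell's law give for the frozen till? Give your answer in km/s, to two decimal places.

2.95 km/s

sin 10.0° = 0.1736; sin 12.5° = 0.2164.
V₂ = V₁·(sin θ₂/sin θ₁) = 2.37·(0.2164/0.1736) = 2.95 km/s.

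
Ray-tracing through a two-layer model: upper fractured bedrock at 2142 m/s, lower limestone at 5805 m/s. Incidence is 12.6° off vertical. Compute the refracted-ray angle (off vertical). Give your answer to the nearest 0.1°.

Snell's law: sin θ₂ = (V₂/V₁)·sin θ₁ = (5805/2142)·sin 12.6° = 0.5912.
θ₂ = sin⁻¹(0.5912) = 36.24° (from vertical).

36.2°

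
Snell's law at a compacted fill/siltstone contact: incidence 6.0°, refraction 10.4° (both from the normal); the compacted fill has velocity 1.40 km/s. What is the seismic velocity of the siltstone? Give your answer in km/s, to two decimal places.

Snell's law: sin 6.0°/V₁ = sin 10.4°/V₂.
V₂ = V₁·sin 10.4°/sin 6.0° = 1.40 × 1.7270 = 2.42 km/s.

2.42 km/s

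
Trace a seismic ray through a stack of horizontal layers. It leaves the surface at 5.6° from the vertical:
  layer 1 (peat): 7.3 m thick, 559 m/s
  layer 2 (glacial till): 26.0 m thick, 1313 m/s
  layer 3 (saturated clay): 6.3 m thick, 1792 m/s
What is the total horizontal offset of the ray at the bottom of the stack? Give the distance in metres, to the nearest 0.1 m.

8.9 m

p = sin θ₁/V₁ = sin 5.6°/559 = 1.7457e-04 s/m is conserved through the stack.
Layer 1: θ = 5.60°; offset = 7.3·tan 5.60° = 0.716 m.
Layer 2: sin θ = p·1313 = 0.2292 → θ = 13.25°; offset = 26.0·tan 13.25° = 6.122 m.
Layer 3: sin θ = p·1792 = 0.3128 → θ = 18.23°; offset = 6.3·tan 18.23° = 2.075 m.
Summing the layer offsets gives 8.913 m.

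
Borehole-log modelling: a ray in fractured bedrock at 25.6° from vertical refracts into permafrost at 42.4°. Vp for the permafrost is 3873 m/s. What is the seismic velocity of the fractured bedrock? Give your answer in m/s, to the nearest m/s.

Snell's law: sin 25.6°/V₁ = sin 42.4°/V₂.
V₁ = V₂·sin 25.6°/sin 42.4° = 3873 × 0.6408 = 2481.78 m/s.

2482 m/s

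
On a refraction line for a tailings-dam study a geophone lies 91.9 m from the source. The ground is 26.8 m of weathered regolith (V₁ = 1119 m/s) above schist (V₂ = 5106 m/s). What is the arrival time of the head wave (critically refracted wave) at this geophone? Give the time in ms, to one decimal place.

θ_c = arcsin(V₁/V₂) = arcsin(1119/5106) = 12.66°, cos θ_c = 0.9757.
Intercept time tᵢ = 2h cos θ_c / V₁ = 2·26.8·0.9757/1119 = 0.04674 s.
t = x/V₂ + tᵢ = 91.9/5106 + 0.04674 = 0.06473 s.

64.7 ms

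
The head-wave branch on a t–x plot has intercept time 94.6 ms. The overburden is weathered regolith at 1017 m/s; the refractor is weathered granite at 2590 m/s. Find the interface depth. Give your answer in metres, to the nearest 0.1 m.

52.3 m

h = tᵢ·V₁·V₂ / (2·√(V₂²−V₁²)).
√(V₂²−V₁²) = √(2590² − 1017²) = 2382.0 m/s.
h = 0.0946 s × 1017 × 2590 / (2 × 2382.0) = 52.31 m.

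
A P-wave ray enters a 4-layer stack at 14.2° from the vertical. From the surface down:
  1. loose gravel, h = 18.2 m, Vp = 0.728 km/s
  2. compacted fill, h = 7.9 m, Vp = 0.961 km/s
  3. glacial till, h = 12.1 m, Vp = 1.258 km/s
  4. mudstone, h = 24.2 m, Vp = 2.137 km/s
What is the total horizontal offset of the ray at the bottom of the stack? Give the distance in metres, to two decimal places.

38.09 m

p = sin θ₁/V₁ = sin 14.2°/0.728 = 3.3696e-01 s/km is conserved through the stack.
Layer 1: θ = 14.20°; offset = 18.2·tan 14.20° = 4.6053 m.
Layer 2: sin θ = p·0.961 = 0.3238 → θ = 18.89°; offset = 7.9·tan 18.89° = 2.7039 m.
Layer 3: sin θ = p·1.258 = 0.4239 → θ = 25.08°; offset = 12.1·tan 25.08° = 5.6631 m.
Layer 4: sin θ = p·2.137 = 0.7201 → θ = 46.06°; offset = 24.2·tan 46.06° = 25.1137 m.
Summing the layer offsets gives 38.0860 m.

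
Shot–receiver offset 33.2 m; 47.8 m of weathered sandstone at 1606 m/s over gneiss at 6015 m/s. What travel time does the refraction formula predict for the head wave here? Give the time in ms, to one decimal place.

62.9 ms

θ_c = arcsin(V₁/V₂) = arcsin(1606/6015) = 15.49°, cos θ_c = 0.9637.
Intercept time tᵢ = 2h cos θ_c / V₁ = 2·47.8·0.9637/1606 = 0.05737 s.
t = x/V₂ + tᵢ = 33.2/6015 + 0.05737 = 0.06289 s.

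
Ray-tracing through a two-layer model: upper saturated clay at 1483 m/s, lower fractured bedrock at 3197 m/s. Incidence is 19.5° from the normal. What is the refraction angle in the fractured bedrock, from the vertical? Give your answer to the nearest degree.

46°

Snell's law: sin θ₂ = (V₂/V₁)·sin θ₁ = (3197/1483)·sin 19.5° = 0.7196.
θ₂ = arcsin 0.7196 = 46.02° from the normal.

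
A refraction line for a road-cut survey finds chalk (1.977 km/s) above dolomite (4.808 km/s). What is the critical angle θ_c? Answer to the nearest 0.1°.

24.3°

Critical incidence: sin θ_c = V₁/V₂ = 1.977/4.808 = 0.4112.
θ_c = arcsin 0.4112 = 24.28°.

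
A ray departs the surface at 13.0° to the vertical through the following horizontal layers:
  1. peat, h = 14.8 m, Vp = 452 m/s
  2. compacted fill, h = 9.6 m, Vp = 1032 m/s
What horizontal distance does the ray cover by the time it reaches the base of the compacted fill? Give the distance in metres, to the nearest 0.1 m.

Ray parameter p = sin 13.0° / 452 m/s = 4.9768e-04 s/m.
Layer 1: θ = 13.00°; offset = 14.8·tan 13.00° = 3.417 m.
Layer 2: sin θ = p·1032 = 0.5136 → θ = 30.90°; offset = 9.6·tan 30.90° = 5.746 m.
Σ offsets = 9.163 m.

9.2 m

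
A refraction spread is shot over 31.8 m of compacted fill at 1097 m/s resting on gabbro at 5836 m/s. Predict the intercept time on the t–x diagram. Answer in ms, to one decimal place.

56.9 ms

θ_c = arcsin(V₁/V₂) = arcsin(1097/5836) = 10.83°; cos θ_c = 0.9822.
tᵢ = 2h·cos θ_c / V₁ = 2·31.8·0.9822 / 1097 = 0.05694 s.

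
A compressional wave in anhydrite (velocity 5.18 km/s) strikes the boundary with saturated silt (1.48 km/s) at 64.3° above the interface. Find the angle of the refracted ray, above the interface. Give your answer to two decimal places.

Convert to the normal: θ₁ = 90° − 64.3° = 25.7°.
Snell's law: sin θ₂ = (V₂/V₁)·sin θ₁ = (1.48/5.18)·sin 25.7° = 0.1239.
θ₂ = arcsin 0.1239 = 7.12° from the normal.
From the interface: 90° − 7.12° = 82.88°.

82.88°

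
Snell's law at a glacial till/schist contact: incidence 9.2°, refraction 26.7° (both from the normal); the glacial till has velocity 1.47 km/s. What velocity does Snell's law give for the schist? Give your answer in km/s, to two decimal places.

4.13 km/s

sin 9.2° = 0.1599; sin 26.7° = 0.4493.
V₂ = V₁·(sin θ₂/sin θ₁) = 1.47·(0.4493/0.1599) = 4.13 km/s.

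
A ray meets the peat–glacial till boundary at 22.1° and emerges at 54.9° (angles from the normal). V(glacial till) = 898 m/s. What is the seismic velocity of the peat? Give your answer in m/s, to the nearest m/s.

413 m/s

Snell's law: sin 22.1°/V₁ = sin 54.9°/V₂.
V₁ = V₂·sin 22.1°/sin 54.9° = 898 × 0.4598 = 412.94 m/s.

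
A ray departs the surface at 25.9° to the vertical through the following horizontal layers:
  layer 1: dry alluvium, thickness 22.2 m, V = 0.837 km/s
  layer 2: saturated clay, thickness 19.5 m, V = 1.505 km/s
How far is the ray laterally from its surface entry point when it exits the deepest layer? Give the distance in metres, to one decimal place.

35.5 m

p = sin θ₁/V₁ = sin 25.9°/0.837 = 5.2187e-01 s/km is conserved through the stack.
Layer 1: θ = 25.90°; offset = 22.2·tan 25.90° = 10.780 m.
Layer 2: sin θ = p·1.505 = 0.7854 → θ = 51.76°; offset = 19.5·tan 51.76° = 24.743 m.
Total horizontal offset = 35.523 m.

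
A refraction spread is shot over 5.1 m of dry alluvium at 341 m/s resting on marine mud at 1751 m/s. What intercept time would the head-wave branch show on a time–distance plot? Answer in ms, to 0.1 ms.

29.3 ms

tᵢ = 2h·√(V₂²−V₁²)/(V₁V₂).
√(V₂²−V₁²) = √(1751²−341²) = 1717.5 m/s.
tᵢ = 2·5.1·1717.5/(341·1751) = 0.02934 s.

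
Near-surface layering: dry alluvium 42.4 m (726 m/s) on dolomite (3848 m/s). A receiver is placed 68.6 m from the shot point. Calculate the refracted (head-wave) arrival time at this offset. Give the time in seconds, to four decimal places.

θ_c = arcsin(V₁/V₂) = arcsin(726/3848) = 10.88°, cos θ_c = 0.9820.
Intercept time tᵢ = 2h cos θ_c / V₁ = 2·42.4·0.9820/726 = 0.11471 s.
t = x/V₂ + tᵢ = 68.6/3848 + 0.11471 = 0.13253 s.

0.1325 s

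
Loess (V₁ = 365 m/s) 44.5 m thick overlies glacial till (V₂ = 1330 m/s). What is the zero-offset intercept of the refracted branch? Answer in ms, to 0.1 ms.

234.5 ms

tᵢ = 2h·√(V₂²−V₁²)/(V₁V₂).
√(V₂²−V₁²) = √(1330²−365²) = 1278.9 m/s.
tᵢ = 2·44.5·1278.9/(365·1330) = 0.23447 s.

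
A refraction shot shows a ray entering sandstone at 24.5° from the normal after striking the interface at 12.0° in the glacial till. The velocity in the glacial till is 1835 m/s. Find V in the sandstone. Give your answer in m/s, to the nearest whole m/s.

Snell's law: sin 12.0°/V₁ = sin 24.5°/V₂.
V₂ = V₁·sin 24.5°/sin 12.0° = 1835 × 1.9946 = 3660.03 m/s.

3660 m/s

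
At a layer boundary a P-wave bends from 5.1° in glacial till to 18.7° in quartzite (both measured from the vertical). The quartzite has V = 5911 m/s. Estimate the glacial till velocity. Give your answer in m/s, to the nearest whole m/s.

sin 5.1° = 0.0889; sin 18.7° = 0.3206.
V₁ = V₂·(sin θ₁/sin θ₂) = 5911·(0.0889/0.3206) = 1638.90 m/s.

1639 m/s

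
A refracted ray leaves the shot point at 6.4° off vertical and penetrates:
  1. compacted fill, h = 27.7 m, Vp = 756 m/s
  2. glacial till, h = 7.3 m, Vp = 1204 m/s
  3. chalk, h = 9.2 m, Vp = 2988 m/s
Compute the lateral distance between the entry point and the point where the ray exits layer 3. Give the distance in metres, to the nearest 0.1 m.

8.9 m

Ray parameter p = sin 6.4° / 756 m/s = 1.4745e-04 s/m.
Layer 1: θ = 6.40°; offset = 27.7·tan 6.40° = 3.107 m.
Layer 2: sin θ = p·1204 = 0.1775 → θ = 10.23°; offset = 7.3·tan 10.23° = 1.317 m.
Layer 3: sin θ = p·2988 = 0.4406 → θ = 26.14°; offset = 9.2·tan 26.14° = 4.515 m.
Total horizontal offset = 8.939 m.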